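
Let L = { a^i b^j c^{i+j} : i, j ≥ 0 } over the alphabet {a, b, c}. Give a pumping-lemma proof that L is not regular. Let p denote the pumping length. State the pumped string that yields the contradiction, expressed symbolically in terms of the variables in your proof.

Suppose for contradiction that L is regular, and let p be the pumping length.
Take w = a^p b^p c^{2p} ∈ L (with i=j=p, i+j=2p), |w| = 4p ≥ p.
The pumping lemma gives a decomposition w = xyz where |xy| ≤ p and y is nonempty.
The first p characters of w are a's, so xy (and hence y) consists only of a's. Write y = a^k, 1 ≤ k ≤ p.
Consider xy^2z = a^{p+k} b^p c^{2p}. Now the a- and b-counts sum to 2p+k, but the c-count is 2p ≠ 2p+k. So xy^2z ∉ L.
This contradicts the pumping lemma, so L is not regular.

a^{p+k} b^p c^{2p}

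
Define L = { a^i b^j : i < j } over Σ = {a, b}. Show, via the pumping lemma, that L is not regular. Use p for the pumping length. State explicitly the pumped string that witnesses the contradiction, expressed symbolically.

a^{p+k} b^{p+1}

Assume L is regular. Let p be the pumping length given by the pumping lemma.
Choose w = a^p b^{p+1} ∈ L, with |w| = 2p+1 ≥ p.
By the pumping lemma, w = xyz with |xy| ≤ p and |y| ≥ 1.
The first p characters of w are a's, so xy (and hence y) consists only of a's. Write y = a^k, 1 ≤ k ≤ p.
Consider xy^2z = a^{p+k} b^{p+1}. Since k ≥ 1, the a-count p+k is at least p+1, so i < j fails; thus xy^2z ∉ L.
This contradicts the pumping lemma, so L is not regular.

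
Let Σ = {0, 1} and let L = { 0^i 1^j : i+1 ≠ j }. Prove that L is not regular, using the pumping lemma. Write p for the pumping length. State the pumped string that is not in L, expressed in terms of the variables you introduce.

Assume L is regular; let p be its pumping constant.
Choose w = 0^p 1^{p+p!+1}. Since p ≠ (p+p!+1)-1 = p+p!, w ∈ L; and |w| ≥ p.
Write w = xyz as guaranteed by the lemma, with |xy| ≤ p and |y| ≥ 1.
The first p characters of w are 0's, so xy (and hence y) consists only of 0's. Write y = 0^k, 1 ≤ k ≤ p.
Since 1 ≤ k ≤ p, k divides p!; set t = 1 + p!/k. Then xy^t z has p + (p!/k)·k = p + p! copies of 0. Now the 0-count is p+p! and (1-count)-1 = (p+p!+1)-1 = p+p!, so i+1 ≠ j fails. So xy^t z = 0^{p+p!} 1^{p+p!+1} ∉ L.
This is a contradiction; hence L is not regular.

0^{p+p!} 1^{p+p!+1}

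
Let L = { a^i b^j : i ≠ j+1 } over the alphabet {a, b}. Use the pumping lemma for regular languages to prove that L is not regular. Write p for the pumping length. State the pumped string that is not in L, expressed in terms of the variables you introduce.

a^{p+p!} b^{p+p!-1}

Assume L is regular; let p be its pumping constant.
Choose w = a^p b^{p+p!-1}. Since p ≠ (p+p!-1)+1 = p+p!, w ∈ L; and |w| ≥ p.
Write w = xyz as guaranteed by the lemma, with |xy| ≤ p and |y| > 0.
The first p characters of w are a's, so xy (and hence y) consists only of a's. Write y = a^k, 1 ≤ k ≤ p.
Since 1 ≤ k ≤ p, k divides p!; set t = 1 + p!/k. Then xy^t z has p + (p!/k)·k = p + p! copies of a. Now the a-count is p+p! and (b-count)+1 = (p+p!-1)+1 = p+p!, so i ≠ j+1 fails. So xy^t z = a^{p+p!} b^{p+p!-1} ∉ L.
This is a contradiction; hence L is not regular.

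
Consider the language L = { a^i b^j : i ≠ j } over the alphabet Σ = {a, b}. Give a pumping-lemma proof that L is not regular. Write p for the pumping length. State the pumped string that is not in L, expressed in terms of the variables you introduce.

Assume L is regular; let p be its pumping constant.
Choose w = a^p b^{p+p!}. Since p ≠ p+p!, w ∈ L; and |w| ≥ p.
The pumping lemma gives a decomposition w = xyz where |xy| ≤ p and |y| > 0.
The first p characters of w are a's, so xy (and hence y) consists only of a's. Write y = a^k, 1 ≤ k ≤ p.
Since 1 ≤ k ≤ p, k divides p!; set t = 1 + p!/k. Then xy^t z has p + (p!/k)·k = p + p! copies of a. Now the a-count equals the b-count, so i ≠ j fails. So xy^t z = a^{p+p!} b^{p+p!} ∉ L.
This is a contradiction; hence L is not regular.

a^{p+p!} b^{p+p!}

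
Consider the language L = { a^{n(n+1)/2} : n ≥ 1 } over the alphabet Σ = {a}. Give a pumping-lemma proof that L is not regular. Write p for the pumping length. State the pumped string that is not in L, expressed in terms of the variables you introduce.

Toward a contradiction, assume L is regular with pumping length p.
Take w = a^{p(p+1)/2} ∈ L with |w| = p(p+1)/2 ≥ p.
By the pumping lemma, w = xyz with |xy| ≤ p and |y| ≥ 1.
Then y = a^k for some k with 1 ≤ k ≤ p.
Pump with i = 2: xy^2z = a^{p(p+1)/2+k}. Since 1 ≤ k ≤ p, p(p+1)/2 < p(p+1)/2+k ≤ p(p+1)/2+p < (p+1)(p+2)/2, so p(p+1)/2+k is strictly between consecutive triangular numbers. So xy^2z ∉ L.
This is a contradiction; hence L is not regular.

a^{p(p+1)/2+k}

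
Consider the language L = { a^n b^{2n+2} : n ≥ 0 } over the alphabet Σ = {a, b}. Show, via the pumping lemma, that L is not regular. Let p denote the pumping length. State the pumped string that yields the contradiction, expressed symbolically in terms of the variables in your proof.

Suppose for contradiction that L is regular, and let p be the pumping length.
Take w = a^p b^{2p+2}. Then w ∈ L and |w| = 3p+2 ≥ p.
By the pumping lemma, w = xyz with |xy| ≤ p and |y| ≥ 1.
The first p characters of w are a's, so xy (and hence y) consists only of a's. Write y = a^k, 1 ≤ k ≤ p.
Pump with i = 2: xy^2z = a^{p+k} b^{2p+2}. For this to lie in L we would need 2p+2 = 2(p+k)+2, which forces k = 0. But k ≥ 1, so xy^2z ∉ L.
This contradicts the pumping lemma, so L is not regular.

a^{p+k} b^{2p+2}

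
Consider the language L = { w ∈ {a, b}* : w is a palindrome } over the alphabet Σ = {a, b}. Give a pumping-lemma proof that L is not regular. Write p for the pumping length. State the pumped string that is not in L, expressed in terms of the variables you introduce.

a^{p+k} b a^p

Toward a contradiction, assume L is regular with pumping length p.
Take w = a^p b a^p, a palindrome of length 2p+1 ≥ p.
Write w = xyz as guaranteed by the lemma, with |xy| ≤ p and |y| > 0.
Since the first p symbols of w are all a's and |xy| ≤ p, y lies entirely in the leading a-block: y = a^k for some k with 1 ≤ k ≤ p.
Pump with i = 2: xy^2z = a^{p+k} b a^p. Its reverse is a^p b a^{p+k}, which differs from xy^2z since k ≥ 1. So xy^2z is not a palindrome and xy^2z ∉ L.
This contradicts the pumping lemma, so L is not regular.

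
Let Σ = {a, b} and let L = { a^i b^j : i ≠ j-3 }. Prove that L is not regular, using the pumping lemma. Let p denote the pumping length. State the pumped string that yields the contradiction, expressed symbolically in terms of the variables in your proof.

a^{p+p!} b^{p+p!+3}

Suppose for contradiction that L is regular, and let p be the pumping length.
Choose w = a^p b^{p+p!+3}. Since p ≠ (p+p!+3)-3 = p+p!, w ∈ L; and |w| ≥ p.
Write w = xyz as guaranteed by the lemma, with |xy| ≤ p and |y| ≥ 1.
Since the first p symbols of w are all a's and |xy| ≤ p, y lies entirely in the leading a-block: y = a^k for some k with 1 ≤ k ≤ p.
Since 1 ≤ k ≤ p, k divides p!; set t = 1 + p!/k. Then xy^t z has p + (p!/k)·k = p + p! copies of a. Now the a-count is p+p! and (b-count)-3 = (p+p!+3)-3 = p+p!, so i ≠ j-3 fails. So xy^t z = a^{p+p!} b^{p+p!+3} ∉ L.
This is a contradiction; hence L is not regular.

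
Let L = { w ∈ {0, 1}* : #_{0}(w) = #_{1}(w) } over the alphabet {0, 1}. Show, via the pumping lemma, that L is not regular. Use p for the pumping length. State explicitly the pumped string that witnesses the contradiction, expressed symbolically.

Toward a contradiction, assume L is regular with pumping length p.
Choose w = 0^p 1^p ∈ L with |w| = 2p ≥ p.
The pumping lemma gives a decomposition w = xyz where |xy| ≤ p and y is nonempty.
The first p characters of w are 0's, so xy (and hence y) consists only of 0's. Write y = 0^k, 1 ≤ k ≤ p.
Pump with i = 2: xy^2z = 0^{p+k} 1^p has p+k occurrences of 0 but only p of 1. Since k ≥ 1 the counts differ, so xy^2z ∉ L.
This is a contradiction; hence L is not regular.

0^{p+k} 1^p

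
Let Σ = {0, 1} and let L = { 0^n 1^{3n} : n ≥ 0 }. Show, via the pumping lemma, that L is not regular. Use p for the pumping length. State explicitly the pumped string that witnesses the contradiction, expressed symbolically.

0^{p+k} 1^{3p}

Suppose for contradiction that L is regular, and let p be the pumping length.
Let w = 0^p 1^{3p} ∈ L; note |w| = 4p ≥ p.
The pumping lemma gives a decomposition w = xyz where |xy| ≤ p and y is nonempty.
Because |xy| ≤ p and w begins with p copies of 0, we have y = 0^k with 1 ≤ k ≤ p.
Pump with i = 2: xy^2z = 0^{p+k} 1^{3p}. For this to lie in L we would need 3p = 3(p+k), which forces k = 0. But k ≥ 1, so xy^2z ∉ L.
This is a contradiction; hence L is not regular.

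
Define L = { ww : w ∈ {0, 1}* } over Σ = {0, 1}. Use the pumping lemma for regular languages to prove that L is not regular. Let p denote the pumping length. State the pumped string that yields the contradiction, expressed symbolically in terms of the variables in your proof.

0^{p+k} 1^p 0^p 1^p

Assume L is regular; let p be its pumping constant.
Take w = 0^p 1^p 0^p 1^p = uu where u = 0^p1^p; then w ∈ L and |w| = 4p ≥ p.
By the pumping lemma, w = xyz with |xy| ≤ p and y is nonempty.
Because |xy| ≤ p and w begins with p copies of 0, we have y = 0^k with 1 ≤ k ≤ p.
Pump with i = 2: xy^2z = 0^{p+k} 1^p 0^p 1^p, of length 4p+k. Suppose this equals vv. The string starts with 0 and ends with 1, so v does too; thus the boundary between the two copies of v is a 1→0 transition. There is exactly one such transition, at position 2p+k, so |v| = 2p+k and |vv| = 4p+2k ≠ 4p+k since k ≥ 1. So xy^2z ∉ L.
This contradicts the pumping lemma, so L is not regular.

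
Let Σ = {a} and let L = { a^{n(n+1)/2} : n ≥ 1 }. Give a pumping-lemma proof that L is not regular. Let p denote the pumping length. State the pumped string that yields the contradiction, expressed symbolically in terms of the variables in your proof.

Assume L is regular; let p be its pumping constant.
Take w = a^{p(p+1)/2} ∈ L with |w| = p(p+1)/2 ≥ p.
By the pumping lemma, w = xyz with |xy| ≤ p and |y| ≥ 1.
Then y = a^k for some k with 1 ≤ k ≤ p.
Pump with i = 2: xy^2z = a^{p(p+1)/2+k}. Since 1 ≤ k ≤ p, p(p+1)/2 < p(p+1)/2+k ≤ p(p+1)/2+p < (p+1)(p+2)/2, so p(p+1)/2+k is strictly between consecutive triangular numbers. So xy^2z ∉ L.
This is a contradiction; hence L is not regular.

a^{p(p+1)/2+k}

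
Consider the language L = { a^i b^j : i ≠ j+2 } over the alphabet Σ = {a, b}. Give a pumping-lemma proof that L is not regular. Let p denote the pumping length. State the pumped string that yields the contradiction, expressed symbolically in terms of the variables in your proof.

a^{p+p!} b^{p+p!-2}

Suppose for contradiction that L is regular, and let p be the pumping length.
Choose w = a^p b^{p+p!-2}. Since p ≠ (p+p!-2)+2 = p+p!, w ∈ L; and |w| ≥ p.
The pumping lemma gives a decomposition w = xyz where |xy| ≤ p and |y| > 0.
Because |xy| ≤ p and w begins with p copies of a, we have y = a^k with 1 ≤ k ≤ p.
Since 1 ≤ k ≤ p, k divides p!; set t = 1 + p!/k. Then xy^t z has p + (p!/k)·k = p + p! copies of a. Now the a-count is p+p! and (b-count)+2 = (p+p!-2)+2 = p+p!, so i ≠ j+2 fails. So xy^t z = a^{p+p!} b^{p+p!-2} ∉ L.
This contradicts the pumping lemma, so L is not regular.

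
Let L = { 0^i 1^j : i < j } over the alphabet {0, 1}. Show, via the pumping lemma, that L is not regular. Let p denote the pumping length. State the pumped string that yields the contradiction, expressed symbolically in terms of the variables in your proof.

0^{p+k} 1^{p+1}

Toward a contradiction, assume L is regular with pumping length p.
Choose w = 0^p 1^{p+1} ∈ L, with |w| = 2p+1 ≥ p.
The pumping lemma gives a decomposition w = xyz where |xy| ≤ p and y is nonempty.
Because |xy| ≤ p and w begins with p copies of 0, we have y = 0^k with 1 ≤ k ≤ p.
Consider xy^2z = 0^{p+k} 1^{p+1}. Since k ≥ 1, the 0-count p+k is at least p+1, so i < j fails; thus xy^2z ∉ L.
Contradiction. Therefore L is not regular.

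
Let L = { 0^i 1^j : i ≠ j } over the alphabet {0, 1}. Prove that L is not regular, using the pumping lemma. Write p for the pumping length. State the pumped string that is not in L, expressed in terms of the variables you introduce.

Suppose for contradiction that L is regular, and let p be the pumping length.
Choose w = 0^p 1^{p+p!}. Since p ≠ p+p!, w ∈ L; and |w| ≥ p.
The pumping lemma gives a decomposition w = xyz where |xy| ≤ p and y is nonempty.
Since the first p symbols of w are all 0's and |xy| ≤ p, y lies entirely in the leading 0-block: y = 0^k for some k with 1 ≤ k ≤ p.
Since 1 ≤ k ≤ p, k divides p!; set t = 1 + p!/k. Then xy^t z has p + (p!/k)·k = p + p! copies of 0. Now the 0-count equals the 1-count, so i ≠ j fails. So xy^t z = 0^{p+p!} 1^{p+p!} ∉ L.
This contradicts the pumping lemma, so L is not regular.

0^{p+p!} 1^{p+p!}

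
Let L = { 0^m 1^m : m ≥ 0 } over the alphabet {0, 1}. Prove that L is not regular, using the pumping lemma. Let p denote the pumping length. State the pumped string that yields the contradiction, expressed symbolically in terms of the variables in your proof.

0^{p+k} 1^p

Assume L is regular; let p be its pumping constant.
Let w = 0^p 1^p ∈ L; note |w| = 2p ≥ p.
Write w = xyz as guaranteed by the lemma, with |xy| ≤ p and |y| > 0.
Because |xy| ≤ p and w begins with p copies of 0, we have y = 0^k with 1 ≤ k ≤ p.
Pump with i = 2: xy^2z = 0^{p+k} 1^p. For this to lie in L we would need p = p+k, which forces k = 0. But k ≥ 1, so xy^2z ∉ L.
This contradicts the pumping lemma, so L is not regular.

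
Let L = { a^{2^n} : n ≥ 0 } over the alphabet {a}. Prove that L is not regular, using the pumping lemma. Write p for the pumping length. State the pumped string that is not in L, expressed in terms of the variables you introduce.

Suppose for contradiction that L is regular, and let p be the pumping length.
Take w = a^{2^p} ∈ L with |w| = 2^p ≥ p.
Write w = xyz as guaranteed by the lemma, with |xy| ≤ p and |y| ≥ 1.
Then y = a^k for some k with 1 ≤ k ≤ p.
Pump with i = 2: xy^2z = a^{2^p+k}. Since 1 ≤ k ≤ p < 2^p, we have 2^p < 2^p+k < 2^{p+1}, so 2^p+k is not a power of 2. So xy^2z ∉ L.
Contradiction. Therefore L is not regular.

a^{2^p+k}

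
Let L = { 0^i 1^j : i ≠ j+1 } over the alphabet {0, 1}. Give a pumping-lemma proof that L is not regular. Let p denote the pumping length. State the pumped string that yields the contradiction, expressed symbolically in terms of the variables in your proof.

0^{p+p!} 1^{p+p!-1}

Suppose for contradiction that L is regular, and let p be the pumping length.
Choose w = 0^p 1^{p+p!-1}. Since p ≠ (p+p!-1)+1 = p+p!, w ∈ L; and |w| ≥ p.
By the pumping lemma, w = xyz with |xy| ≤ p and y is nonempty.
Since the first p symbols of w are all 0's and |xy| ≤ p, y lies entirely in the leading 0-block: y = 0^k for some k with 1 ≤ k ≤ p.
Since 1 ≤ k ≤ p, k divides p!; set t = 1 + p!/k. Then xy^t z has p + (p!/k)·k = p + p! copies of 0. Now the 0-count is p+p! and (1-count)+1 = (p+p!-1)+1 = p+p!, so i ≠ j+1 fails. So xy^t z = 0^{p+p!} 1^{p+p!-1} ∉ L.
Contradiction. Therefore L is not regular.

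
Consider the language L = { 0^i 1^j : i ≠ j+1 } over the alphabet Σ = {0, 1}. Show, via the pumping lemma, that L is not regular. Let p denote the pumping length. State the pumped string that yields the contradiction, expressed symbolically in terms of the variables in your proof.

0^{p+p!} 1^{p+p!-1}

Suppose for contradiction that L is regular, and let p be the pumping length.
Choose w = 0^p 1^{p+p!-1}. Since p ≠ (p+p!-1)+1 = p+p!, w ∈ L; and |w| ≥ p.
The pumping lemma gives a decomposition w = xyz where |xy| ≤ p and |y| ≥ 1.
Since the first p symbols of w are all 0's and |xy| ≤ p, y lies entirely in the leading 0-block: y = 0^k for some k with 1 ≤ k ≤ p.
Since 1 ≤ k ≤ p, k divides p!; set t = 1 + p!/k. Then xy^t z has p + (p!/k)·k = p + p! copies of 0. Now the 0-count is p+p! and (1-count)+1 = (p+p!-1)+1 = p+p!, so i ≠ j+1 fails. So xy^t z = 0^{p+p!} 1^{p+p!-1} ∉ L.
Contradiction. Therefore L is not regular.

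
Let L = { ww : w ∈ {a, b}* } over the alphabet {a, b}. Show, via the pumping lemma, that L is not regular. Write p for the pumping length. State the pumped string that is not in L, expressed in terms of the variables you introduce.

Assume L is regular; let p be its pumping constant.
Take w = a^p b^p a^p b^p = uu where u = a^pb^p; then w ∈ L and |w| = 4p ≥ p.
The pumping lemma gives a decomposition w = xyz where |xy| ≤ p and |y| ≥ 1.
Because |xy| ≤ p and w begins with p copies of a, we have y = a^k with 1 ≤ k ≤ p.
Pump with i = 2: xy^2z = a^{p+k} b^p a^p b^p, of length 4p+k. Suppose this equals vv. The string starts with a and ends with b, so v does too; thus the boundary between the two copies of v is a b→a transition. There is exactly one such transition, at position 2p+k, so |v| = 2p+k and |vv| = 4p+2k ≠ 4p+k since k ≥ 1. So xy^2z ∉ L.
This contradicts the pumping lemma, so L is not regular.

a^{p+k} b^p a^p b^p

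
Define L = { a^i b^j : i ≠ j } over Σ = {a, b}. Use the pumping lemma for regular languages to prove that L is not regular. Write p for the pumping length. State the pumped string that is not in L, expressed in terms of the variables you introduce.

Assume L is regular; let p be its pumping constant.
Choose w = a^p b^{p+p!}. Since p ≠ p+p!, w ∈ L; and |w| ≥ p.
By the pumping lemma, w = xyz with |xy| ≤ p and y is nonempty.
The first p characters of w are a's, so xy (and hence y) consists only of a's. Write y = a^k, 1 ≤ k ≤ p.
Since 1 ≤ k ≤ p, k divides p!; set t = 1 + p!/k. Then xy^t z has p + (p!/k)·k = p + p! copies of a. Now the a-count equals the b-count, so i ≠ j fails. So xy^t z = a^{p+p!} b^{p+p!} ∉ L.
This is a contradiction; hence L is not regular.

a^{p+p!} b^{p+p!}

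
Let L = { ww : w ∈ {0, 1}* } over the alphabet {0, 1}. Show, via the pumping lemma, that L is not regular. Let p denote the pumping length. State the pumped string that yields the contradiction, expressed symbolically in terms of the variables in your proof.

0^{p+k} 1^p 0^p 1^p

Toward a contradiction, assume L is regular with pumping length p.
Take w = 0^p 1^p 0^p 1^p = uu where u = 0^p1^p; then w ∈ L and |w| = 4p ≥ p.
By the pumping lemma, w = xyz with |xy| ≤ p and |y| > 0.
Since the first p symbols of w are all 0's and |xy| ≤ p, y lies entirely in the leading 0-block: y = 0^k for some k with 1 ≤ k ≤ p.
Pump with i = 2: xy^2z = 0^{p+k} 1^p 0^p 1^p, of length 4p+k. Suppose this equals vv. The string starts with 0 and ends with 1, so v does too; thus the boundary between the two copies of v is a 1→0 transition. There is exactly one such transition, at position 2p+k, so |v| = 2p+k and |vv| = 4p+2k ≠ 4p+k since k ≥ 1. So xy^2z ∉ L.
This is a contradiction; hence L is not regular.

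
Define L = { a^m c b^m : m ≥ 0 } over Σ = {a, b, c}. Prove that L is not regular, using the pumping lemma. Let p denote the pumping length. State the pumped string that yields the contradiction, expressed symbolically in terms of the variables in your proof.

Suppose for contradiction that L is regular, and let p be the pumping length.
Take w = a^p c b^p ∈ L with |w| = 2p+1 ≥ p.
The pumping lemma gives a decomposition w = xyz where |xy| ≤ p and y is nonempty.
Because |xy| ≤ p and w begins with p copies of a, we have y = a^k with 1 ≤ k ≤ p.
Pump with i = 2: xy^2z = a^{p+k} c b^p, which would require p+k = p. But k ≥ 1, so xy^2z ∉ L.
This is a contradiction; hence L is not regular.

a^{p+k} c b^p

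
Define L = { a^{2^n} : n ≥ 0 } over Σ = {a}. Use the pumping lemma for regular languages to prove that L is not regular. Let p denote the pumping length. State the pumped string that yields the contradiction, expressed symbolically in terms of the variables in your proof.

Assume L is regular; let p be its pumping constant.
Take w = a^{2^p} ∈ L with |w| = 2^p ≥ p.
Write w = xyz as guaranteed by the lemma, with |xy| ≤ p and |y| > 0.
Then y = a^k for some k with 1 ≤ k ≤ p.
Pump with i = 2: xy^2z = a^{2^p+k}. Since 1 ≤ k ≤ p < 2^p, we have 2^p < 2^p+k < 2^{p+1}, so 2^p+k is not a power of 2. So xy^2z ∉ L.
This is a contradiction; hence L is not regular.

a^{2^p+k}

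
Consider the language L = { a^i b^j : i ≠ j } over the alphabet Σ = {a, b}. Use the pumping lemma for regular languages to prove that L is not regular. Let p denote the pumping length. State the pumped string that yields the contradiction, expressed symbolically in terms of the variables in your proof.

a^{p+p!} b^{p+p!}

Assume L is regular; let p be its pumping constant.
Choose w = a^p b^{p+p!}. Since p ≠ p+p!, w ∈ L; and |w| ≥ p.
Write w = xyz as guaranteed by the lemma, with |xy| ≤ p and y is nonempty.
The first p characters of w are a's, so xy (and hence y) consists only of a's. Write y = a^k, 1 ≤ k ≤ p.
Since 1 ≤ k ≤ p, k divides p!; set t = 1 + p!/k. Then xy^t z has p + (p!/k)·k = p + p! copies of a. Now the a-count equals the b-count, so i ≠ j fails. So xy^t z = a^{p+p!} b^{p+p!} ∉ L.
This is a contradiction; hence L is not regular.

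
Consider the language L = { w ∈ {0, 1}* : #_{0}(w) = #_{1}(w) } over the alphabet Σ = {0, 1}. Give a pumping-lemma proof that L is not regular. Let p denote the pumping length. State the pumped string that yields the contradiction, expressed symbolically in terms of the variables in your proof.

0^{p+k} 1^p

Toward a contradiction, assume L is regular with pumping length p.
Choose w = 0^p 1^p ∈ L with |w| = 2p ≥ p.
By the pumping lemma, w = xyz with |xy| ≤ p and |y| > 0.
The first p characters of w are 0's, so xy (and hence y) consists only of 0's. Write y = 0^k, 1 ≤ k ≤ p.
Pump with i = 2: xy^2z = 0^{p+k} 1^p has p+k occurrences of 0 but only p of 1. Since k ≥ 1 the counts differ, so xy^2z ∉ L.
Contradiction. Therefore L is not regular.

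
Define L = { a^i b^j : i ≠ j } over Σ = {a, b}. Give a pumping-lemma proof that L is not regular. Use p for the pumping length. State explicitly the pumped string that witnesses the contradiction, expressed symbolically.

Assume L is regular. Let p be the pumping length given by the pumping lemma.
Choose w = a^p b^{p+p!}. Since p ≠ p+p!, w ∈ L; and |w| ≥ p.
By the pumping lemma, w = xyz with |xy| ≤ p and |y| ≥ 1.
The first p characters of w are a's, so xy (and hence y) consists only of a's. Write y = a^k, 1 ≤ k ≤ p.
Since 1 ≤ k ≤ p, k divides p!; set t = 1 + p!/k. Then xy^t z has p + (p!/k)·k = p + p! copies of a. Now the a-count equals the b-count, so i ≠ j fails. So xy^t z = a^{p+p!} b^{p+p!} ∉ L.
This is a contradiction; hence L is not regular.

a^{p+p!} b^{p+p!}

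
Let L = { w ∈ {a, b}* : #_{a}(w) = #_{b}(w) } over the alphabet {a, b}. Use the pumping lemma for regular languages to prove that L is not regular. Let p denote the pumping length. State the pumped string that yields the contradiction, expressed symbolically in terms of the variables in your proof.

a^{p+k} b^p

Suppose for contradiction that L is regular, and let p be the pumping length.
Choose w = a^p b^p ∈ L with |w| = 2p ≥ p.
Write w = xyz as guaranteed by the lemma, with |xy| ≤ p and y is nonempty.
The first p characters of w are a's, so xy (and hence y) consists only of a's. Write y = a^k, 1 ≤ k ≤ p.
Pump with i = 2: xy^2z = a^{p+k} b^p has p+k occurrences of a but only p of b. Since k ≥ 1 the counts differ, so xy^2z ∉ L.
This is a contradiction; hence L is not regular.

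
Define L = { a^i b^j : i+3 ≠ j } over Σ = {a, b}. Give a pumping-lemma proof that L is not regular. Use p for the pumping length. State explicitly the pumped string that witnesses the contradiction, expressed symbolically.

Assume L is regular. Let p be the pumping length given by the pumping lemma.
Choose w = a^p b^{p+p!+3}. Since p ≠ (p+p!+3)-3 = p+p!, w ∈ L; and |w| ≥ p.
By the pumping lemma, w = xyz with |xy| ≤ p and |y| ≥ 1.
Because |xy| ≤ p and w begins with p copies of a, we have y = a^k with 1 ≤ k ≤ p.
Since 1 ≤ k ≤ p, k divides p!; set t = 1 + p!/k. Then xy^t z has p + (p!/k)·k = p + p! copies of a. Now the a-count is p+p! and (b-count)-3 = (p+p!+3)-3 = p+p!, so i+3 ≠ j fails. So xy^t z = a^{p+p!} b^{p+p!+3} ∉ L.
Contradiction. Therefore L is not regular.

a^{p+p!} b^{p+p!+3}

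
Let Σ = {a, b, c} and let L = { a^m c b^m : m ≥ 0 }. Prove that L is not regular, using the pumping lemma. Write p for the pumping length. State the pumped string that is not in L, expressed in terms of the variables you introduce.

a^{p+k} c b^p

Toward a contradiction, assume L is regular with pumping length p.
Take w = a^p c b^p ∈ L with |w| = 2p+1 ≥ p.
Write w = xyz as guaranteed by the lemma, with |xy| ≤ p and |y| ≥ 1.
Because |xy| ≤ p and w begins with p copies of a, we have y = a^k with 1 ≤ k ≤ p.
Pump with i = 2: xy^2z = a^{p+k} c b^p, which would require p+k = p. But k ≥ 1, so xy^2z ∉ L.
This is a contradiction; hence L is not regular.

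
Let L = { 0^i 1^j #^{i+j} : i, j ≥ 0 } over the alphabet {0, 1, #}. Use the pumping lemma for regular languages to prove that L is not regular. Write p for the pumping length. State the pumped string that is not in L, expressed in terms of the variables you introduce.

Assume L is regular; let p be its pumping constant.
Take w = 0^p 1^p #^{2p} ∈ L (with i=j=p, i+j=2p), |w| = 4p ≥ p.
The pumping lemma gives a decomposition w = xyz where |xy| ≤ p and |y| ≥ 1.
The first p characters of w are 0's, so xy (and hence y) consists only of 0's. Write y = 0^k, 1 ≤ k ≤ p.
Consider xy^2z = 0^{p+k} 1^p #^{2p}. Now the 0- and 1-counts sum to 2p+k, but the #-count is 2p ≠ 2p+k. So xy^2z ∉ L.
This contradicts the pumping lemma, so L is not regular.

0^{p+k} 1^p #^{2p}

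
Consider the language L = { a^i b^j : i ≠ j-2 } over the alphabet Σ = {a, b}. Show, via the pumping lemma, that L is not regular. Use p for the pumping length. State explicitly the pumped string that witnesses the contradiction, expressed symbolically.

a^{p+p!} b^{p+p!+2}

Suppose for contradiction that L is regular, and let p be the pumping length.
Choose w = a^p b^{p+p!+2}. Since p ≠ (p+p!+2)-2 = p+p!, w ∈ L; and |w| ≥ p.
Write w = xyz as guaranteed by the lemma, with |xy| ≤ p and |y| ≥ 1.
The first p characters of w are a's, so xy (and hence y) consists only of a's. Write y = a^k, 1 ≤ k ≤ p.
Since 1 ≤ k ≤ p, k divides p!; set t = 1 + p!/k. Then xy^t z has p + (p!/k)·k = p + p! copies of a. Now the a-count is p+p! and (b-count)-2 = (p+p!+2)-2 = p+p!, so i ≠ j-2 fails. So xy^t z = a^{p+p!} b^{p+p!+2} ∉ L.
This is a contradiction; hence L is not regular.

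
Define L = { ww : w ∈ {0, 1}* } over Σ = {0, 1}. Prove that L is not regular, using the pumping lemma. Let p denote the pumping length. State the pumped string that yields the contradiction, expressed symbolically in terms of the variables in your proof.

0^{p+k} 1^p 0^p 1^p

Assume L is regular; let p be its pumping constant.
Take w = 0^p 1^p 0^p 1^p = uu where u = 0^p1^p; then w ∈ L and |w| = 4p ≥ p.
The pumping lemma gives a decomposition w = xyz where |xy| ≤ p and y is nonempty.
Because |xy| ≤ p and w begins with p copies of 0, we have y = 0^k with 1 ≤ k ≤ p.
Pump with i = 2: xy^2z = 0^{p+k} 1^p 0^p 1^p, of length 4p+k. Suppose this equals vv. The string starts with 0 and ends with 1, so v does too; thus the boundary between the two copies of v is a 1→0 transition. There is exactly one such transition, at position 2p+k, so |v| = 2p+k and |vv| = 4p+2k ≠ 4p+k since k ≥ 1. So xy^2z ∉ L.
Contradiction. Therefore L is not regular.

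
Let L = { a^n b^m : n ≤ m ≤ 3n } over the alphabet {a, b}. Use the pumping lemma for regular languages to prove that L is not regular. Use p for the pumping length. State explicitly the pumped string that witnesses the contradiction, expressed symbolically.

Suppose for contradiction that L is regular, and let p be the pumping length.
Take w = a^p b^p ∈ L (since p ≤ p ≤ 3p), with |w| = 2p ≥ p.
By the pumping lemma, w = xyz with |xy| ≤ p and |y| > 0.
Because |xy| ≤ p and w begins with p copies of a, we have y = a^k with 1 ≤ k ≤ p.
Pump with i = 2: xy^2z = a^{p+k} b^p. Now n = p+k > p = m, so the condition n ≤ m fails. Thus xy^2z ∉ L.
This is a contradiction; hence L is not regular.

a^{p+k} b^p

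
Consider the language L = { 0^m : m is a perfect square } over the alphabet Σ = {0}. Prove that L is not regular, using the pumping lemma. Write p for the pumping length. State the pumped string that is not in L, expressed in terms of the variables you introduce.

Assume L is regular. Let p be the pumping length given by the pumping lemma.
Take w = 0^{p²} ∈ L with |w| = p² ≥ p.
The pumping lemma gives a decomposition w = xyz where |xy| ≤ p and |y| ≥ 1.
Then y = 0^k for some k with 1 ≤ k ≤ p.
Pump with i = 2: xy^2z = 0^{p²+k}. Since 1 ≤ k ≤ p, p² < p²+k ≤ p²+p < (p+1)², so p²+k lies strictly between consecutive squares and is not a perfect square. So xy^2z ∉ L.
This is a contradiction; hence L is not regular.

0^{p²+k}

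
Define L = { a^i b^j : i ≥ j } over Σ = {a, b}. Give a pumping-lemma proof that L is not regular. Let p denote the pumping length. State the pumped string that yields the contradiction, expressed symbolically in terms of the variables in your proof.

a^{p-k} b^p

Toward a contradiction, assume L is regular with pumping length p.
Choose w = a^p b^p ∈ L, with |w| = 2p ≥ p.
Write w = xyz as guaranteed by the lemma, with |xy| ≤ p and |y| > 0.
The first p characters of w are a's, so xy (and hence y) consists only of a's. Write y = a^k, 1 ≤ k ≤ p.
Consider xy^0z = xz = a^{p-k} b^p. Since k ≥ 1, the a-count p-k is less than p, so i ≥ j fails; thus xz ∉ L.
This contradicts the pumping lemma, so L is not regular.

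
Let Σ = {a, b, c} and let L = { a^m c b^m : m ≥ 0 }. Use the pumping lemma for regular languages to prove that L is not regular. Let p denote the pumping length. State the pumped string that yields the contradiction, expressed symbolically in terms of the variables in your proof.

Suppose for contradiction that L is regular, and let p be the pumping length.
Take w = a^p c b^p ∈ L with |w| = 2p+1 ≥ p.
By the pumping lemma, w = xyz with |xy| ≤ p and |y| > 0.
Since the first p symbols of w are all a's and |xy| ≤ p, y lies entirely in the leading a-block: y = a^k for some k with 1 ≤ k ≤ p.
Pump with i = 2: xy^2z = a^{p+k} c b^p, which would require p+k = p. But k ≥ 1, so xy^2z ∉ L.
This is a contradiction; hence L is not regular.

a^{p+k} c b^p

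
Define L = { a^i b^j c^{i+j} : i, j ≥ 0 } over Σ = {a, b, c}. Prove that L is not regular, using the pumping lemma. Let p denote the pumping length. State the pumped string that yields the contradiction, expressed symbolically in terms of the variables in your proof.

a^{p+k} b^p c^{2p}

Toward a contradiction, assume L is regular with pumping length p.
Take w = a^p b^p c^{2p} ∈ L (with i=j=p, i+j=2p), |w| = 4p ≥ p.
Write w = xyz as guaranteed by the lemma, with |xy| ≤ p and |y| > 0.
Because |xy| ≤ p and w begins with p copies of a, we have y = a^k with 1 ≤ k ≤ p.
Consider xy^2z = a^{p+k} b^p c^{2p}. Now the a- and b-counts sum to 2p+k, but the c-count is 2p ≠ 2p+k. So xy^2z ∉ L.
This contradicts the pumping lemma, so L is not regular.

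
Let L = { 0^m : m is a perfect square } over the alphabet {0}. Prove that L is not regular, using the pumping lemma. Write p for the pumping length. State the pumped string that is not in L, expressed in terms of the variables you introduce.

0^{p²+k}

Assume L is regular; let p be its pumping constant.
Take w = 0^{p²} ∈ L with |w| = p² ≥ p.
By the pumping lemma, w = xyz with |xy| ≤ p and y is nonempty.
Then y = 0^k for some k with 1 ≤ k ≤ p.
Pump with i = 2: xy^2z = 0^{p²+k}. Since 1 ≤ k ≤ p, p² < p²+k ≤ p²+p < (p+1)², so p²+k lies strictly between consecutive squares and is not a perfect square. So xy^2z ∉ L.
Contradiction. Therefore L is not regular.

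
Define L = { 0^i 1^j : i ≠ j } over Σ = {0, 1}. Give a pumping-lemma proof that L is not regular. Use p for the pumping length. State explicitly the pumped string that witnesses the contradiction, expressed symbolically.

0^{p+p!} 1^{p+p!}

Assume L is regular; let p be its pumping constant.
Choose w = 0^p 1^{p+p!}. Since p ≠ p+p!, w ∈ L; and |w| ≥ p.
Write w = xyz as guaranteed by the lemma, with |xy| ≤ p and |y| ≥ 1.
Because |xy| ≤ p and w begins with p copies of 0, we have y = 0^k with 1 ≤ k ≤ p.
Since 1 ≤ k ≤ p, k divides p!; set t = 1 + p!/k. Then xy^t z has p + (p!/k)·k = p + p! copies of 0. Now the 0-count equals the 1-count, so i ≠ j fails. So xy^t z = 0^{p+p!} 1^{p+p!} ∉ L.
This contradicts the pumping lemma, so L is not regular.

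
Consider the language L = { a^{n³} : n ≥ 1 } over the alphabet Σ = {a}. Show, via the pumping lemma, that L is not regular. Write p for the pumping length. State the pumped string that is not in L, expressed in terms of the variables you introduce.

Toward a contradiction, assume L is regular with pumping length p.
Take w = a^{p³} ∈ L with |w| = p³ ≥ p.
By the pumping lemma, w = xyz with |xy| ≤ p and |y| ≥ 1.
Then y = a^k for some k with 1 ≤ k ≤ p.
Pump with i = 2: xy^2z = a^{p³+k}. Since 1 ≤ k ≤ p, p³ < p³+k ≤ p³+p < p³+3p²+3p+1 = (p+1)³, so p³+k is not a perfect cube. So xy^2z ∉ L.
This contradicts the pumping lemma, so L is not regular.

a^{p³+k}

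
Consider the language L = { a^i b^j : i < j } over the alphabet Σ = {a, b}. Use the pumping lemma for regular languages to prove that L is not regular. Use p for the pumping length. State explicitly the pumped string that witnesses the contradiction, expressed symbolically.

Assume L is regular. Let p be the pumping length given by the pumping lemma.
Choose w = a^p b^{p+1} ∈ L, with |w| = 2p+1 ≥ p.
By the pumping lemma, w = xyz with |xy| ≤ p and |y| ≥ 1.
Because |xy| ≤ p and w begins with p copies of a, we have y = a^k with 1 ≤ k ≤ p.
Consider xy^2z = a^{p+k} b^{p+1}. Since k ≥ 1, the a-count p+k is at least p+1, so i < j fails; thus xy^2z ∉ L.
This contradicts the pumping lemma, so L is not regular.

a^{p+k} b^{p+1}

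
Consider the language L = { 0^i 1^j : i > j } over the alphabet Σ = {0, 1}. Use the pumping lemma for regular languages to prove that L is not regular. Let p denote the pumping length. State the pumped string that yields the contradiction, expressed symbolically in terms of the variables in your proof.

Assume L is regular; let p be its pumping constant.
Choose w = 0^{p+1} 1^p ∈ L, with |w| = 2p+1 ≥ p.
The pumping lemma gives a decomposition w = xyz where |xy| ≤ p and |y| > 0.
The first p characters of w are 0's, so xy (and hence y) consists only of 0's. Write y = 0^k, 1 ≤ k ≤ p.
Consider xy^0z = xz = 0^{p+1-k} 1^p. Since k ≥ 1, the 0-count p+1-k is at most p, so i > j fails; thus xz ∉ L.
This is a contradiction; hence L is not regular.

0^{p+1-k} 1^p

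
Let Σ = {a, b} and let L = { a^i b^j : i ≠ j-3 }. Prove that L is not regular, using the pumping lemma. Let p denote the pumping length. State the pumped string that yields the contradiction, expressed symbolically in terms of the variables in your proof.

Toward a contradiction, assume L is regular with pumping length p.
Choose w = a^p b^{p+p!+3}. Since p ≠ (p+p!+3)-3 = p+p!, w ∈ L; and |w| ≥ p.
Write w = xyz as guaranteed by the lemma, with |xy| ≤ p and |y| > 0.
Since the first p symbols of w are all a's and |xy| ≤ p, y lies entirely in the leading a-block: y = a^k for some k with 1 ≤ k ≤ p.
Since 1 ≤ k ≤ p, k divides p!; set t = 1 + p!/k. Then xy^t z has p + (p!/k)·k = p + p! copies of a. Now the a-count is p+p! and (b-count)-3 = (p+p!+3)-3 = p+p!, so i ≠ j-3 fails. So xy^t z = a^{p+p!} b^{p+p!+3} ∉ L.
This contradicts the pumping lemma, so L is not regular.

a^{p+p!} b^{p+p!+3}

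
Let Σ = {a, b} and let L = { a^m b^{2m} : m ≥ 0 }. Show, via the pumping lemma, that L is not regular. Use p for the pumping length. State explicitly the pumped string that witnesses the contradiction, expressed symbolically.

a^{p+k} b^{2p}

Suppose for contradiction that L is regular, and let p be the pumping length.
Choose w = a^p b^{2p}, which is in L with |w| = 3p ≥ p.
Write w = xyz as guaranteed by the lemma, with |xy| ≤ p and |y| > 0.
Since the first p symbols of w are all a's and |xy| ≤ p, y lies entirely in the leading a-block: y = a^k for some k with 1 ≤ k ≤ p.
Pump with i = 2: xy^2z = a^{p+k} b^{2p}. For this to lie in L we would need 2p = 2(p+k), which forces k = 0. But k ≥ 1, so xy^2z ∉ L.
This contradicts the pumping lemma, so L is not regular.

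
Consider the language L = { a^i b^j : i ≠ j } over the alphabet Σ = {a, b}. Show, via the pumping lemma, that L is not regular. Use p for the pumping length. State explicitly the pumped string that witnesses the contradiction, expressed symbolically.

a^{p+p!} b^{p+p!}

Assume L is regular. Let p be the pumping length given by the pumping lemma.
Choose w = a^p b^{p+p!}. Since p ≠ p+p!, w ∈ L; and |w| ≥ p.
By the pumping lemma, w = xyz with |xy| ≤ p and |y| ≥ 1.
Because |xy| ≤ p and w begins with p copies of a, we have y = a^k with 1 ≤ k ≤ p.
Since 1 ≤ k ≤ p, k divides p!; set t = 1 + p!/k. Then xy^t z has p + (p!/k)·k = p + p! copies of a. Now the a-count equals the b-count, so i ≠ j fails. So xy^t z = a^{p+p!} b^{p+p!} ∉ L.
This is a contradiction; hence L is not regular.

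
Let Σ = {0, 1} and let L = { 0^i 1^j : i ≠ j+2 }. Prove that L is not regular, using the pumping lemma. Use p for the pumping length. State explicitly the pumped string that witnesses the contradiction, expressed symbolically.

Suppose for contradiction that L is regular, and let p be the pumping length.
Choose w = 0^p 1^{p+p!-2}. Since p ≠ (p+p!-2)+2 = p+p!, w ∈ L; and |w| ≥ p.
By the pumping lemma, w = xyz with |xy| ≤ p and |y| ≥ 1.
Because |xy| ≤ p and w begins with p copies of 0, we have y = 0^k with 1 ≤ k ≤ p.
Since 1 ≤ k ≤ p, k divides p!; set t = 1 + p!/k. Then xy^t z has p + (p!/k)·k = p + p! copies of 0. Now the 0-count is p+p! and (1-count)+2 = (p+p!-2)+2 = p+p!, so i ≠ j+2 fails. So xy^t z = 0^{p+p!} 1^{p+p!-2} ∉ L.
This is a contradiction; hence L is not regular.

0^{p+p!} 1^{p+p!-2}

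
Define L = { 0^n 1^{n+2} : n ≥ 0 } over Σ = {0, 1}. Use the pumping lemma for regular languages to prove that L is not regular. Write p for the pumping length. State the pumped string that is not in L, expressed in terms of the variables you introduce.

0^{p+k} 1^{p+2}

Toward a contradiction, assume L is regular with pumping length p.
Choose w = 0^p 1^{p+2}, which is in L with |w| = 2p+2 ≥ p.
The pumping lemma gives a decomposition w = xyz where |xy| ≤ p and |y| ≥ 1.
Because |xy| ≤ p and w begins with p copies of 0, we have y = 0^k with 1 ≤ k ≤ p.
Pump with i = 2: xy^2z = 0^{p+k} 1^{p+2}. For this to lie in L we would need p+2 = (p+k)+2, which forces k = 0. But k ≥ 1, so xy^2z ∉ L.
This is a contradiction; hence L is not regular.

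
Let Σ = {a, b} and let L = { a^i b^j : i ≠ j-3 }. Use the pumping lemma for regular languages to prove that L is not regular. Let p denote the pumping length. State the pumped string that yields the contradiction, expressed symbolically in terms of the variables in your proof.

a^{p+p!} b^{p+p!+3}

Toward a contradiction, assume L is regular with pumping length p.
Choose w = a^p b^{p+p!+3}. Since p ≠ (p+p!+3)-3 = p+p!, w ∈ L; and |w| ≥ p.
By the pumping lemma, w = xyz with |xy| ≤ p and |y| ≥ 1.
Since the first p symbols of w are all a's and |xy| ≤ p, y lies entirely in the leading a-block: y = a^k for some k with 1 ≤ k ≤ p.
Since 1 ≤ k ≤ p, k divides p!; set t = 1 + p!/k. Then xy^t z has p + (p!/k)·k = p + p! copies of a. Now the a-count is p+p! and (b-count)-3 = (p+p!+3)-3 = p+p!, so i ≠ j-3 fails. So xy^t z = a^{p+p!} b^{p+p!+3} ∉ L.
Contradiction. Therefore L is not regular.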